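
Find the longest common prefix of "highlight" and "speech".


Word 1: "highlight"
Word 2: "speech"
Comparing from start:
  Pos 0: 'h' != 's' (stop)
LCP = "" (length 0)


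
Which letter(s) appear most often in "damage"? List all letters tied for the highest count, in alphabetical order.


Word: "damage"
Letter counts:
  'a': 2
  'd': 1
  'e': 1
  'g': 1
  'm': 1
Maximum count = 2
Most frequent = 'a' (2 times each)


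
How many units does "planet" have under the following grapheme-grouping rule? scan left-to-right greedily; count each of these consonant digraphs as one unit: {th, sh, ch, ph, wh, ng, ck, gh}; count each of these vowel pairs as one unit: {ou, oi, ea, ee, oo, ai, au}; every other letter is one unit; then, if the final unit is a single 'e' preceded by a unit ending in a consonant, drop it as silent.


Word: "planet" (6 letters)
Left-to-right scan:
  (1) 'p' (letter)
  (2) 'l' (letter)
  (3) 'a' (letter)
  (4) 'n' (letter)
  (5) 'e' (letter)
  (6) 't' (letter)
Units from scan: 6
Sound units = 6 units


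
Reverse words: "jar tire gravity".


Original: "jar tire gravity"
Words (1..n): jar | tire | gravity
Reversed (n..1): gravity | tire | jar
Result = "gravity tire jar"


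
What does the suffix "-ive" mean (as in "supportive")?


Suffix: -ive
Example: supportive = support + -ive
Meaning = tending to


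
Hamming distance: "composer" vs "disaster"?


Comparing character by character (same length = 8):
  Pos 0: 'c' vs 'd' !=
  Pos 1: 'o' vs 'i' !=
  Pos 2: 'm' vs 's' !=
  Pos 3: 'p' vs 'a' !=
  Pos 4: 'o' vs 's' !=
  Pos 5: 's' vs 't' !=
  Pos 6: 'e' vs 'e' =
  Pos 7: 'r' vs 'r' =
Hamming distance = 6


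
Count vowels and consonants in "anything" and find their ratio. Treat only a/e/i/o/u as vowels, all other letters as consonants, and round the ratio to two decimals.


Word: "anything"
Vowels (a,e,i,o,u): 2
Consonants: 6
Ratio = 2/6
= 0.33


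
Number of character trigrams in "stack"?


Word: "stack" (length 5)
Number of 3-grams = length - 3 + 1 = 5 - 3 + 1
= 3


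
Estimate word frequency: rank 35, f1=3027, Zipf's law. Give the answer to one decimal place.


Zipf's law: f(r) = f(1) / r
f(1) = 3027
f(35) = 3027 / 35
= 86.5 occurrences


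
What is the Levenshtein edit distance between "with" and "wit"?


Word 1: "with" (length 4)
Word 2: "wit" (length 3)
One optimal edit sequence (insert/delete/substitute each cost 1):
  1. keep 'w'
  2. keep 'i'
  3. keep 't'
  4. delete 'h'  (+1)
Total edit operations: 1
Edit distance = 1


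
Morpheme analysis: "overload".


Word: "overload"
Morphemes: over- | load
Each morpheme carries meaning
= 2 morphemes


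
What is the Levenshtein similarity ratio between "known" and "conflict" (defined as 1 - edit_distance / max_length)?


Word 1: "known" (length 5)
Word 2: "conflict" (length 8)
One optimal edit sequence:
  1. insert 'c'  (+1)
  2. substitute 'k' -> 'o'  (+1)
  3. keep 'n'
  4. insert 'f'  (+1)
  5. insert 'l'  (+1)
  6. substitute 'o' -> 'i'  (+1)
  7. substitute 'w' -> 'c'  (+1)
  8. substitute 'n' -> 't'  (+1)
Edit distance = 7
Max length = max(5, 8) = 8
Similarity = 1 - 7/8
= 0.1250


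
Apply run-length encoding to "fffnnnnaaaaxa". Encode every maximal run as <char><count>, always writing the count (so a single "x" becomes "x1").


String: "fffnnnnaaaaxa"
Scanning for consecutive runs:
  'f' x 3
  'n' x 4
  'a' x 4
  'x' x 1
  'a' x 1
RLE = "f3n4a4x1a1"


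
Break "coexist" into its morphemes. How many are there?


Word: "coexist"
Morphemes: co- | exist
Each morpheme carries meaning
= 2 morphemes


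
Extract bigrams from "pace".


Word: "pace" (length 4)
Number of bigrams = 4 - 2 + 1 = 3
  Position 0: "pa"
  Position 1: "ac"
  Position 2: "ce"
Bigrams = "pa", "ac", "ce"


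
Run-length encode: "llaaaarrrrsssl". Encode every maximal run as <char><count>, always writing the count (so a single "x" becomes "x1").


String: "llaaaarrrrsssl"
Scanning for consecutive runs:
  'l' x 2
  'a' x 4
  'r' x 4
  's' x 3
  'l' x 1
RLE = "l2a4r4s3l1"


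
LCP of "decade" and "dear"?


Word 1: "decade"
Word 2: "dear"
Comparing from start:
  Pos 0: 'd' == 'd'
  Pos 1: 'e' == 'e'
  Pos 2: 'c' != 'a' (stop)
LCP = "de" (length 2)


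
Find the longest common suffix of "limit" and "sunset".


Word 1: "limit"
Word 2: "sunset"
Comparing from end:
  Pos -1: 't' == 't'
  Pos -2: 'i' != 'e' (stop)
LCS = "t" (length 1)


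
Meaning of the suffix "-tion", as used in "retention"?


Suffix: -tion
As in: retention -> retain + -tion, with a spelling change
Meaning = act or process


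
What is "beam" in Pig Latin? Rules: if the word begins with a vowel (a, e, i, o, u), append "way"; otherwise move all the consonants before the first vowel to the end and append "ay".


Word: "beam"
Starts with consonant(s) → move to end, add 'ay'
Consonant cluster: "b"
Pig Latin = "eambay"


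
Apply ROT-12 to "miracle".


Word: "miracle"
Shift: 12
Each letter → (letter + shift) mod 26:
  'm' (12) + 12 = 24 → 'y'
  'i' (8) + 12 = 20 → 'u'
  'r' (17) + 12 = 3 → 'd'
  'a' (0) + 12 = 12 → 'm'
  'c' (2) + 12 = 14 → 'o'
  'l' (11) + 12 = 23 → 'x'
  'e' (4) + 12 = 16 → 'q'
Result = "yudmoxq"


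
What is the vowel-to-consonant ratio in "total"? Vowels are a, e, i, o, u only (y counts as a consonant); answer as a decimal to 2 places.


Word: "total"
Vowels (a,e,i,o,u): 2
Consonants: 3
Ratio = 2/3
= 0.67


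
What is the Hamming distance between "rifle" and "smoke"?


Comparing character by character (same length = 5):
  Pos 0: 'r' vs 's' !=
  Pos 1: 'i' vs 'm' !=
  Pos 2: 'f' vs 'o' !=
  Pos 3: 'l' vs 'k' !=
  Pos 4: 'e' vs 'e' =
Hamming distance = 4


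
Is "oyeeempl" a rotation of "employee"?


Word: "employee", Candidate: "oyeeempl"
Method: check if candidate is substring of word+word
"employeeemployee" contains "oyeeempl"? Yes
Is rotation = Yes


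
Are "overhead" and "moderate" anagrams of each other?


Word 1: "overhead" → sorted: adeehorv
Word 2: "moderate" → sorted: adeemort
Same letters? adeehorv != adeemort
Anagram = No


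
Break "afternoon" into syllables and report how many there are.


Word: "afternoon"
Syllable breakdown: af | ter | noon
Counting: 3 parts
= 3 syllables


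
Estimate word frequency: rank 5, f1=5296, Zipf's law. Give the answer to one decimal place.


Zipf's law: f(r) = f(1) / r
f(1) = 5296
f(5) = 5296 / 5
= 1059.2 occurrences


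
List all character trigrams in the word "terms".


Word: "terms" (length 5)
Number of trigrams = 5 - 3 + 1 = 3
  Position 0: "ter"
  Position 1: "erm"
  Position 2: "rms"
Trigrams = "ter", "erm", "rms"


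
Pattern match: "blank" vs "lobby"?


Pattern of "blank": [0, 1, 2, 3, 4]
Pattern of "lobby": [0, 1, 2, 2, 3]
Patterns do not match
Same pattern = No


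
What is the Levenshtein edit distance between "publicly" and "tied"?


Word 1: "publicly" (length 8)
Word 2: "tied" (length 4)
One optimal edit sequence (insert/delete/substitute each cost 1):
  1. delete 'p'  (+1)
  2. delete 'u'  (+1)
  3. delete 'b'  (+1)
  4. substitute 'l' -> 't'  (+1)
  5. keep 'i'
  6. delete 'c'  (+1)
  7. substitute 'l' -> 'e'  (+1)
  8. substitute 'y' -> 'd'  (+1)
Total edit operations: 7
Edit distance = 7


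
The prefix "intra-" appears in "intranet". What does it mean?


Prefix: intra-
As in: intranet -> intra- + net
Meaning = within


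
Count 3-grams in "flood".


Word: "flood" (length 5)
Number of 3-grams = length - 3 + 1 = 5 - 3 + 1
= 3


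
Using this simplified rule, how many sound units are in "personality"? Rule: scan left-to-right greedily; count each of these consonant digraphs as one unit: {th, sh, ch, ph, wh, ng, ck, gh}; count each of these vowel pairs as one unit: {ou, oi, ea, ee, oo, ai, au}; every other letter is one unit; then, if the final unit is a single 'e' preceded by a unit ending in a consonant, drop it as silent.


Word: "personality" (11 letters)
Left-to-right scan:
  [1] 'p' (letter)
  [2] 'e' (letter)
  [3] 'r' (letter)
  [4] 's' (letter)
  [5] 'o' (letter)
  [6] 'n' (letter)
  [7] 'a' (letter)
  [8] 'l' (letter)
  [9] 'i' (letter)
  [10] 't' (letter)
  [11] 'y' (letter)
Units from scan: 11
Sound units = 11 units


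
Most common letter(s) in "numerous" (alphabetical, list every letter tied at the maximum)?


Word: "numerous"
Letter counts:
  'e': 1
  'm': 1
  'n': 1
  'o': 1
  'r': 1
  's': 1
  'u': 2
Maximum count = 2
Most frequent = 'u' (2 times each)


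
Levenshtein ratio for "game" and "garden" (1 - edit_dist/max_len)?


Word 1: "game" (length 4)
Word 2: "garden" (length 6)
One optimal edit sequence:
  1. keep 'g'
  2. keep 'a'
  3. insert 'r'  (+1)
  4. substitute 'm' -> 'd'  (+1)
  5. keep 'e'
  6. insert 'n'  (+1)
Edit distance = 3
Max length = max(4, 6) = 6
Similarity = 1 - 3/6
= 0.5000


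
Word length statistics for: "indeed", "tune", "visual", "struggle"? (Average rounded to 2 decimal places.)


Lengths: "indeed"=6, "tune"=4, "visual"=6, "struggle"=8
Sum = 24, Count = 4
Average = 24/4 = 6.00
= avg=6.00, min=4, max=8


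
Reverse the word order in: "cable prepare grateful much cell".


Original: "cable prepare grateful much cell"
Words (1..n): cable | prepare | grateful | much | cell
Reversed (n..1): cell | much | grateful | prepare | cable
Result = "cell much grateful prepare cable"


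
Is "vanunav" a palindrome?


Word: "vanunav"
Reversed: "vanunav"
Forward == Backward? vanunav == vanunav
Palindrome = Yes


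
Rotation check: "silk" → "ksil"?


Word: "silk", Candidate: "ksil"
Method: check if candidate is substring of word+word
"silksilk" contains "ksil"? Yes
Is rotation = Yes


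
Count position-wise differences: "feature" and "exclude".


Comparing character by character (same length = 7):
  Pos 0: 'f' vs 'e' !=
  Pos 1: 'e' vs 'x' !=
  Pos 2: 'a' vs 'c' !=
  Pos 3: 't' vs 'l' !=
  Pos 4: 'u' vs 'u' =
  Pos 5: 'r' vs 'd' !=
  Pos 6: 'e' vs 'e' =
Hamming distance = 5


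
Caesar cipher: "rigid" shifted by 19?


Word: "rigid"
Shift: 19
Each letter → (letter + shift) mod 26:
  'r' (17) + 19 = 10 → 'k'
  'i' (8) + 19 = 1 → 'b'
  'g' (6) + 19 = 25 → 'z'
  'i' (8) + 19 = 1 → 'b'
  'd' (3) + 19 = 22 → 'w'
Result = "kbzbw"


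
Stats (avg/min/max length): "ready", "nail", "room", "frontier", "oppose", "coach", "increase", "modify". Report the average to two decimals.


Lengths: "ready"=5, "nail"=4, "room"=4, "frontier"=8, "oppose"=6, "coach"=5, "increase"=8, "modify"=6
Sum = 46, Count = 8
Average = 46/8 = 5.75
= avg=5.75, min=4, max=8


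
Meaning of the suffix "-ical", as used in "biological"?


Suffix: -ical
As in: biological -> biology + -ical, with a spelling change
Meaning = relating to


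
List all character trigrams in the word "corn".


Word: "corn" (length 4)
Number of trigrams = 4 - 3 + 1 = 2
  Position 0: "cor"
  Position 1: "orn"
Trigrams = "cor", "orn"


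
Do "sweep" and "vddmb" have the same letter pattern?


Pattern of "sweep": [0, 1, 2, 2, 3]
Pattern of "vddmb": [0, 1, 1, 2, 3]
Patterns do not match
Same pattern = No


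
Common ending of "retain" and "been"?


Word 1: "retain"
Word 2: "been"
Comparing from end:
  Pos -1: 'n' == 'n'
  Pos -2: 'i' != 'e' (stop)
LCS = "n" (length 1)


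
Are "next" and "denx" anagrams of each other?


Word 1: "next" → sorted: entx
Word 2: "denx" → sorted: denx
Same letters? entx != denx
Anagram = No


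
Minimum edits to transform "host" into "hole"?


Word 1: "host" (length 4)
Word 2: "hole" (length 4)
One optimal edit sequence (insert/delete/substitute each cost 1):
  1. keep 'h'
  2. keep 'o'
  3. substitute 's' -> 'l'  (+1)
  4. substitute 't' -> 'e'  (+1)
Total edit operations: 2
Edit distance = 2


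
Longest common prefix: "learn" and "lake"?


Word 1: "learn"
Word 2: "lake"
Comparing from start:
  Pos 0: 'l' == 'l'
  Pos 1: 'e' != 'a' (stop)
LCP = "l" (length 1)


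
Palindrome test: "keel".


Word: "keel"
Reversed: "leek"
Forward == Backward? keel != leek
Palindrome = No


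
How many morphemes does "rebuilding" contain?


Word: "rebuilding"
Morphemes: re- / build / -ing
Each morpheme carries meaning
= 3 morphemes


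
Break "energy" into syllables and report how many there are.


Word: "energy"
Syllable breakdown: en · er · gy
Counting: 3 parts
= 3 syllables


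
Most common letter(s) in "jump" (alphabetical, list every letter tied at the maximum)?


Word: "jump"
Letter counts:
  'j': 1
  'm': 1
  'p': 1
  'u': 1
Maximum count = 1
Most frequent = 'j', 'm', 'p', 'u' (1 time each)


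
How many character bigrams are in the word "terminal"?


Word: "terminal" (length 8)
Number of 2-grams = length - 2 + 1 = 8 - 2 + 1
= 7


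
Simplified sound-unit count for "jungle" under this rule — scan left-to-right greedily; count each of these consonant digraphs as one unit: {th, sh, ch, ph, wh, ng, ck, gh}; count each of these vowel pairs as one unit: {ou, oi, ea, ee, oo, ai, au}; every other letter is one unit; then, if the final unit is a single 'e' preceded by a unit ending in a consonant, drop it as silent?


Word: "jungle" (6 letters)
Left-to-right scan:
  (1) 'j' (letter)
  (2) 'u' (letter)
  (3) 'ng' (digraph)
  (4) 'l' (letter)
  (5) 'e' (letter)
Units from scan: 5
Final unit is 'e' after a consonant -> drop as silent (-1)
Sound units = 4 units


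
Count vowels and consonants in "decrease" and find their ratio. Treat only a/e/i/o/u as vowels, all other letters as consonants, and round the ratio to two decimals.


Word: "decrease"
Vowels (a,e,i,o,u): 4
Consonants: 4
Ratio = 4/4
= 1.00


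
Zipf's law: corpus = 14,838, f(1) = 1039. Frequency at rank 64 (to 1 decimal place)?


Zipf's law: f(r) = f(1) / r
f(1) = 1039
f(64) = 1039 / 64
= 16.2 occurrences


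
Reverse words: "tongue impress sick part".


Original: "tongue impress sick part"
Words (1..n): tongue | impress | sick | part
Reversed (n..1): part | sick | impress | tongue
Result = "part sick impress tongue"


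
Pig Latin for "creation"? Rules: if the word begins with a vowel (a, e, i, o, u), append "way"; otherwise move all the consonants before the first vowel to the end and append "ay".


Word: "creation"
Starts with consonant(s) → move to end, add 'ay'
Consonant cluster: "cr"
Pig Latin = "eationcray"


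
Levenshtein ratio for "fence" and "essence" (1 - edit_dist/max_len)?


Word 1: "fence" (length 5)
Word 2: "essence" (length 7)
One optimal edit sequence:
  1. insert 'e'  (+1)
  2. insert 's'  (+1)
  3. substitute 'f' -> 's'  (+1)
  4. keep 'e'
  5. keep 'n'
  6. keep 'c'
  7. keep 'e'
Edit distance = 3
Max length = max(5, 7) = 7
Similarity = 1 - 3/7
= 0.5714


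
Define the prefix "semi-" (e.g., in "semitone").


Prefix: semi-
As in: semitone -> semi- + tone
Meaning = half


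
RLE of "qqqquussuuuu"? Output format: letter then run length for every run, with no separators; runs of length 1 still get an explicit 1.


String: "qqqquussuuuu"
Scanning for consecutive runs:
  'q' x 4
  'u' x 2
  's' x 2
  'u' x 4
RLE = "q4u2s2u4"


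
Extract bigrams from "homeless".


Word: "homeless" (length 8)
Number of bigrams = 8 - 2 + 1 = 7
  Position 0: "ho"
  Position 1: "om"
  Position 2: "me"
  Position 3: "el"
  Position 4: "le"
  Position 5: "es"
  Position 6: "ss"
Bigrams = "ho", "om", "me", "el", "le", "es", "ss"


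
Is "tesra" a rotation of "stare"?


Word: "stare", Candidate: "tesra"
Method: check if candidate is substring of word+word
"starestare" contains "tesra"? No
Is rotation = No


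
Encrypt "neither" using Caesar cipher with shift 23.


Word: "neither"
Shift: 23
Each letter → (letter + shift) mod 26:
  'n' (13) + 23 = 10 → 'k'
  'e' (4) + 23 = 1 → 'b'
  'i' (8) + 23 = 5 → 'f'
  't' (19) + 23 = 16 → 'q'
  'h' (7) + 23 = 4 → 'e'
  'e' (4) + 23 = 1 → 'b'
  'r' (17) + 23 = 14 → 'o'
Result = "kbfqebo"


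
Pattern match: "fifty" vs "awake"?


Pattern of "fifty": [0, 1, 0, 2, 3]
Pattern of "awake": [0, 1, 0, 2, 3]
Patterns match
Same pattern = Yes


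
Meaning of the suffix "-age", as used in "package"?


Suffix: -age
Example: package = pack + -age
Meaning = result / collection


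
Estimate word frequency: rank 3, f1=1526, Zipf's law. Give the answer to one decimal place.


Zipf's law: f(r) = f(1) / r
f(1) = 1526
f(3) = 1526 / 3
= 508.7 occurrences


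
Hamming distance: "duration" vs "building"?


Comparing character by character (same length = 8):
  Pos 0: 'd' vs 'b' !=
  Pos 1: 'u' vs 'u' =
  Pos 2: 'r' vs 'i' !=
  Pos 3: 'a' vs 'l' !=
  Pos 4: 't' vs 'd' !=
  Pos 5: 'i' vs 'i' =
  Pos 6: 'o' vs 'n' !=
  Pos 7: 'n' vs 'g' !=
Hamming distance = 6


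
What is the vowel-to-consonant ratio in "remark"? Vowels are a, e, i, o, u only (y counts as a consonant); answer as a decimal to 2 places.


Word: "remark"
Vowels (a,e,i,o,u): 2
Consonants: 4
Ratio = 2/4
= 0.50


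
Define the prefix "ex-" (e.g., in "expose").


Prefix: ex-
Example: expose = ex- + pose
Meaning = out / former


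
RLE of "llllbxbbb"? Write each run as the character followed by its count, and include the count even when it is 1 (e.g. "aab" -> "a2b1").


String: "llllbxbbb"
Scanning for consecutive runs:
  'l' x 4
  'b' x 1
  'x' x 1
  'b' x 3
RLE = "l4b1x1b3"


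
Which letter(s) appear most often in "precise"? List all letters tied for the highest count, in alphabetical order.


Word: "precise"
Letter counts:
  'c': 1
  'e': 2
  'i': 1
  'p': 1
  'r': 1
  's': 1
Maximum count = 2
Most frequent = 'e' (2 times each)


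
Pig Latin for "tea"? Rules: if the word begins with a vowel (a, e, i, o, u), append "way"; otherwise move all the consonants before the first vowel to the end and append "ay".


Word: "tea"
Starts with consonant(s) → move to end, add 'ay'
Consonant cluster: "t"
Pig Latin = "eatay"


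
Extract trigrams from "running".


Word: "running" (length 7)
Number of trigrams = 7 - 3 + 1 = 5
  Position 0: "run"
  Position 1: "unn"
  Position 2: "nni"
  Position 3: "nin"
  Position 4: "ing"
Trigrams = "run", "unn", "nni", "nin", "ing"


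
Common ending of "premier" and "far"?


Word 1: "premier"
Word 2: "far"
Comparing from end:
  Pos -1: 'r' == 'r'
  Pos -2: 'e' != 'a' (stop)
LCS = "r" (length 1)


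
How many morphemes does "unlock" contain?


Word: "unlock"
Morphemes: un- | lock
Each morpheme carries meaning
= 2 morphemes


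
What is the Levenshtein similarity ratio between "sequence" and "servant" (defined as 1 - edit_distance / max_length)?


Word 1: "sequence" (length 8)
Word 2: "servant" (length 7)
One optimal edit sequence:
  1. keep 's'
  2. keep 'e'
  3. substitute 'q' -> 'r'  (+1)
  4. substitute 'u' -> 'v'  (+1)
  5. substitute 'e' -> 'a'  (+1)
  6. keep 'n'
  7. delete 'c'  (+1)
  8. substitute 'e' -> 't'  (+1)
Edit distance = 5
Max length = max(8, 7) = 8
Similarity = 1 - 5/8
= 0.3750


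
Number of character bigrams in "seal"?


Word: "seal" (length 4)
Number of 2-grams = length - 2 + 1 = 4 - 2 + 1
= 3


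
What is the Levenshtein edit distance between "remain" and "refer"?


Word 1: "remain" (length 6)
Word 2: "refer" (length 5)
One optimal edit sequence (insert/delete/substitute each cost 1):
  1. keep 'r'
  2. keep 'e'
  3. delete 'm'  (+1)
  4. substitute 'a' -> 'f'  (+1)
  5. substitute 'i' -> 'e'  (+1)
  6. substitute 'n' -> 'r'  (+1)
Total edit operations: 4
Edit distance = 4


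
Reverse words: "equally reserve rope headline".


Original: "equally reserve rope headline"
Words (1..n): equally | reserve | rope | headline
Reversed (n..1): headline | rope | reserve | equally
Result = "headline rope reserve equally"


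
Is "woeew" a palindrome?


Word: "woeew"
Reversed: "weeow"
Forward == Backward? woeew != weeow
Palindrome = No


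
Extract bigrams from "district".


Word: "district" (length 8)
Number of bigrams = 8 - 2 + 1 = 7
  Position 0: "di"
  Position 1: "is"
  Position 2: "st"
  Position 3: "tr"
  Position 4: "ri"
  Position 5: "ic"
  Position 6: "ct"
Bigrams = "di", "is", "st", "tr", "ri", "ic", "ct"


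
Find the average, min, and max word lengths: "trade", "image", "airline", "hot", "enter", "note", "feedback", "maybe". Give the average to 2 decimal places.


Lengths: "trade"=5, "image"=5, "airline"=7, "hot"=3, "enter"=5, "note"=4, "feedback"=8, "maybe"=5
Sum = 42, Count = 8
Average = 42/8 = 5.25
= avg=5.25, min=3, max=8


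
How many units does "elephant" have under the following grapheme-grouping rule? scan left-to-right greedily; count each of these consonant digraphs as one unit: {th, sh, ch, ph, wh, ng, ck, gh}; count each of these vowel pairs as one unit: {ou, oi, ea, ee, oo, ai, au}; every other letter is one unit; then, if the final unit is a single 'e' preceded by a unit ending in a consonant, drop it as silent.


Word: "elephant" (8 letters)
Left-to-right scan:
  (1) 'e' (letter)
  (2) 'l' (letter)
  (3) 'e' (letter)
  (4) 'ph' (digraph)
  (5) 'a' (letter)
  (6) 'n' (letter)
  (7) 't' (letter)
Units from scan: 7
Sound units = 7 units


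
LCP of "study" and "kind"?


Word 1: "study"
Word 2: "kind"
Comparing from start:
  Pos 0: 's' != 'k' (stop)
LCP = "" (length 0)


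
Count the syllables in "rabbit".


Word: "rabbit"
Syllable breakdown: rab / bit
Counting: 2 parts
= 2 syllables


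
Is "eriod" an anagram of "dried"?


Word 1: "dried" → sorted: ddeir
Word 2: "eriod" → sorted: deior
Same letters? ddeir != deior
Anagram = No


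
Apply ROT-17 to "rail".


Word: "rail"
Shift: 17
Each letter → (letter + shift) mod 26:
  'r' (17) + 17 = 8 → 'i'
  'a' (0) + 17 = 17 → 'r'
  'i' (8) + 17 = 25 → 'z'
  'l' (11) + 17 = 2 → 'c'
Result = "irzc"


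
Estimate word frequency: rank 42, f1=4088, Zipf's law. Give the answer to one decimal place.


Zipf's law: f(r) = f(1) / r
f(1) = 4088
f(42) = 4088 / 42
= 97.3 occurrences


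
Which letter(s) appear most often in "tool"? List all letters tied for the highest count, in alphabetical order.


Word: "tool"
Letter counts:
  'l': 1
  'o': 2
  't': 1
Maximum count = 2
Most frequent = 'o' (2 times each)


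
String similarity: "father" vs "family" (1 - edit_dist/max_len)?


Word 1: "father" (length 6)
Word 2: "family" (length 6)
One optimal edit sequence:
  1. keep 'f'
  2. keep 'a'
  3. substitute 't' -> 'm'  (+1)
  4. substitute 'h' -> 'i'  (+1)
  5. substitute 'e' -> 'l'  (+1)
  6. substitute 'r' -> 'y'  (+1)
Edit distance = 4
Max length = max(6, 6) = 6
Similarity = 1 - 4/6
= 0.3333


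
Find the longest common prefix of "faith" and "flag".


Word 1: "faith"
Word 2: "flag"
Comparing from start:
  Pos 0: 'f' == 'f'
  Pos 1: 'a' != 'l' (stop)
LCP = "f" (length 1)


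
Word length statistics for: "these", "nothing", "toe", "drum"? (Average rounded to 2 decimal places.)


Lengths: "these"=5, "nothing"=7, "toe"=3, "drum"=4
Sum = 19, Count = 4
Average = 19/4 = 4.75
= avg=4.75, min=3, max=7


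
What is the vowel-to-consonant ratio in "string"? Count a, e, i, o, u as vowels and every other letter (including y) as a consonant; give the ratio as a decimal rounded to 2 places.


Word: "string"
Vowels (a,e,i,o,u): 1
Consonants: 5
Ratio = 1/5
= 0.20


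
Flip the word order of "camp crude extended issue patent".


Original: "camp crude extended issue patent"
Words (1..n): camp | crude | extended | issue | patent
Reversed (n..1): patent | issue | extended | crude | camp
Result = "patent issue extended crude camp"


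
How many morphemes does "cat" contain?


Word: "cat"
Morphemes: cat
Each morpheme carries meaning
= 1 morpheme


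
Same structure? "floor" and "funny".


Pattern of "floor": [0, 1, 2, 2, 3]
Pattern of "funny": [0, 1, 2, 2, 3]
Patterns match
Same pattern = Yes


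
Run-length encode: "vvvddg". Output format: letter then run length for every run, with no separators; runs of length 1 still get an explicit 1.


String: "vvvddg"
Scanning for consecutive runs:
  'v' x 3
  'd' x 2
  'g' x 1
RLE = "v3d2g1"


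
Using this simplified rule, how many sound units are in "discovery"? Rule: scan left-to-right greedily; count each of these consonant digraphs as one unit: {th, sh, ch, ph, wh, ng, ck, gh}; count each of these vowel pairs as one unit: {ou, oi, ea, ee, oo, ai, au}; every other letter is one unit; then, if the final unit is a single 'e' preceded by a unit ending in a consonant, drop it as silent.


Word: "discovery" (9 letters)
Left-to-right scan:
  (1) 'd' (letter)
  (2) 'i' (letter)
  (3) 's' (letter)
  (4) 'c' (letter)
  (5) 'o' (letter)
  (6) 'v' (letter)
  (7) 'e' (letter)
  (8) 'r' (letter)
  (9) 'y' (letter)
Units from scan: 9
Sound units = 9 units


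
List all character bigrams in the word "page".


Word: "page" (length 4)
Number of bigrams = 4 - 2 + 1 = 3
  Position 0: "pa"
  Position 1: "ag"
  Position 2: "ge"
Bigrams = "pa", "ag", "ge"


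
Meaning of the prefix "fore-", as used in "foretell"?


Prefix: fore-
Example: foretell = fore- + tell
Meaning = before


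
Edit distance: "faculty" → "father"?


Word 1: "faculty" (length 7)
Word 2: "father" (length 6)
One optimal edit sequence (insert/delete/substitute each cost 1):
  1. keep 'f'
  2. keep 'a'
  3. delete 'c'  (+1)
  4. substitute 'u' -> 't'  (+1)
  5. substitute 'l' -> 'h'  (+1)
  6. substitute 't' -> 'e'  (+1)
  7. substitute 'y' -> 'r'  (+1)
Total edit operations: 5
Edit distance = 5


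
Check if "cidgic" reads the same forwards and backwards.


Word: "cidgic"
Reversed: "cigdic"
Forward == Backward? cidgic != cigdic
Palindrome = No


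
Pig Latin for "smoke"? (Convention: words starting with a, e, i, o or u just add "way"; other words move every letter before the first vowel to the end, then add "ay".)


Word: "smoke"
Starts with consonant(s) → move to end, add 'ay'
Consonant cluster: "sm"
Pig Latin = "okesmay"


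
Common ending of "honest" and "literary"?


Word 1: "honest"
Word 2: "literary"
Comparing from end:
  Pos -1: 't' != 'y' (stop)
LCS = "" (length 0)


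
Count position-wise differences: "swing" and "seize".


Comparing character by character (same length = 5):
  Pos 0: 's' vs 's' =
  Pos 1: 'w' vs 'e' !=
  Pos 2: 'i' vs 'i' =
  Pos 3: 'n' vs 'z' !=
  Pos 4: 'g' vs 'e' !=
Hamming distance = 3


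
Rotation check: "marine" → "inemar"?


Word: "marine", Candidate: "inemar"
Method: check if candidate is substring of word+word
"marinemarine" contains "inemar"? Yes
Is rotation = Yes


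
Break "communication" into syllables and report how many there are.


Word: "communication"
Syllable breakdown: com | mu | ni | ca | tion
Counting: 5 parts
= 5 syllables


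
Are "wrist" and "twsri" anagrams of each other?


Word 1: "wrist" → sorted: irstw
Word 2: "twsri" → sorted: irstw
Same letters? irstw == irstw
Anagram = Yes


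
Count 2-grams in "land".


Word: "land" (length 4)
Number of 2-grams = length - 2 + 1 = 4 - 2 + 1
= 3


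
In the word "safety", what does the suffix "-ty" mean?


Suffix: -ty
As in: safety -> safe + -ty
Meaning = quality of


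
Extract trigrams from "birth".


Word: "birth" (length 5)
Number of trigrams = 5 - 3 + 1 = 3
  Position 0: "bir"
  Position 1: "irt"
  Position 2: "rth"
Trigrams = "bir", "irt", "rth"


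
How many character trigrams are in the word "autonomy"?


Word: "autonomy" (length 8)
Number of 3-grams = length - 3 + 1 = 8 - 3 + 1
= 6


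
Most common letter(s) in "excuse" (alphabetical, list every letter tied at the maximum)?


Word: "excuse"
Letter counts:
  'c': 1
  'e': 2
  's': 1
  'u': 1
  'x': 1
Maximum count = 2
Most frequent = 'e' (2 times each)


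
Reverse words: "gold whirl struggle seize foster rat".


Original: "gold whirl struggle seize foster rat"
Words (1..n): gold | whirl | struggle | seize | foster | rat
Reversed (n..1): rat | foster | seize | struggle | whirl | gold
Result = "rat foster seize struggle whirl gold"


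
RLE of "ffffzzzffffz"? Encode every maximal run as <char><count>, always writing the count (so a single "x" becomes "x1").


String: "ffffzzzffffz"
Scanning for consecutive runs:
  'f' x 4
  'z' x 3
  'f' x 4
  'z' x 1
RLE = "f4z3f4z1"


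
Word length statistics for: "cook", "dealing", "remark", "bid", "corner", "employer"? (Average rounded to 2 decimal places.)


Lengths: "cook"=4, "dealing"=7, "remark"=6, "bid"=3, "corner"=6, "employer"=8
Sum = 34, Count = 6
Average = 34/6 = 5.67
= avg=5.67, min=3, max=8


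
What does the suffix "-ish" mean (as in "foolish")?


Suffix: -ish
Example: foolish = fool + -ish
Meaning = somewhat / having the qualities of


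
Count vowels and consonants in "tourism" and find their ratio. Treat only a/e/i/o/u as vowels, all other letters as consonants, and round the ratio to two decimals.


Word: "tourism"
Vowels (a,e,i,o,u): 3
Consonants: 4
Ratio = 3/4
= 0.75


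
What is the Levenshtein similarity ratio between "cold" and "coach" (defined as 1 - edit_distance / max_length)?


Word 1: "cold" (length 4)
Word 2: "coach" (length 5)
One optimal edit sequence:
  1. keep 'c'
  2. keep 'o'
  3. insert 'a'  (+1)
  4. substitute 'l' -> 'c'  (+1)
  5. substitute 'd' -> 'h'  (+1)
Edit distance = 3
Max length = max(4, 5) = 5
Similarity = 1 - 3/5
= 0.4000


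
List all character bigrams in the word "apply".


Word: "apply" (length 5)
Number of bigrams = 5 - 2 + 1 = 4
  Position 0: "ap"
  Position 1: "pp"
  Position 2: "pl"
  Position 3: "ly"
Bigrams = "ap", "pp", "pl", "ly"


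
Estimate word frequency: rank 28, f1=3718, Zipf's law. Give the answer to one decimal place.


Zipf's law: f(r) = f(1) / r
f(1) = 3718
f(28) = 3718 / 28
= 132.8 occurrences


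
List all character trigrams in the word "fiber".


Word: "fiber" (length 5)
Number of trigrams = 5 - 3 + 1 = 3
  Position 0: "fib"
  Position 1: "ibe"
  Position 2: "ber"
Trigrams = "fib", "ibe", "ber"


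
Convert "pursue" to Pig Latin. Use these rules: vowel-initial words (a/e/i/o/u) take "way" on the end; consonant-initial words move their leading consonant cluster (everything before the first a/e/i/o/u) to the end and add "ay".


Word: "pursue"
Starts with consonant(s) → move to end, add 'ay'
Consonant cluster: "p"
Pig Latin = "ursuepay"


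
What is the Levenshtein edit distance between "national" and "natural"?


Word 1: "national" (length 8)
Word 2: "natural" (length 7)
One optimal edit sequence (insert/delete/substitute each cost 1):
  1. keep 'n'
  2. keep 'a'
  3. keep 't'
  4. delete 'i'  (+1)
  5. substitute 'o' -> 'u'  (+1)
  6. substitute 'n' -> 'r'  (+1)
  7. keep 'a'
  8. keep 'l'
Total edit operations: 3
Edit distance = 3


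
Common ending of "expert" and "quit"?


Word 1: "expert"
Word 2: "quit"
Comparing from end:
  Pos -1: 't' == 't'
  Pos -2: 'r' != 'i' (stop)
LCS = "t" (length 1)


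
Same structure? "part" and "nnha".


Pattern of "part": [0, 1, 2, 3]
Pattern of "nnha": [0, 0, 1, 2]
Patterns do not match
Same pattern = No


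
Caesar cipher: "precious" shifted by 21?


Word: "precious"
Shift: 21
Each letter → (letter + shift) mod 26:
  'p' (15) + 21 = 10 → 'k'
  'r' (17) + 21 = 12 → 'm'
  'e' (4) + 21 = 25 → 'z'
  'c' (2) + 21 = 23 → 'x'
  'i' (8) + 21 = 3 → 'd'
  'o' (14) + 21 = 9 → 'j'
  'u' (20) + 21 = 15 → 'p'
  's' (18) + 21 = 13 → 'n'
Result = "kmzxdjpn"


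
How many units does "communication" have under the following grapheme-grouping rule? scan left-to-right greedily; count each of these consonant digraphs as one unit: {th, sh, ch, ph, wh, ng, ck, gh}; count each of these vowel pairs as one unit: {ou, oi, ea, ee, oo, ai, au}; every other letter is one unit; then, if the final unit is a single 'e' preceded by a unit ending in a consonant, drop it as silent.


Word: "communication" (13 letters)
Left-to-right scan:
  (1) 'c' (letter)
  (2) 'o' (letter)
  (3) 'm' (letter)
  (4) 'm' (letter)
  (5) 'u' (letter)
  (6) 'n' (letter)
  (7) 'i' (letter)
  (8) 'c' (letter)
  (9) 'a' (letter)
  (10) 't' (letter)
  (11) 'i' (letter)
  (12) 'o' (letter)
  (13) 'n' (letter)
Units from scan: 13
Sound units = 13 units


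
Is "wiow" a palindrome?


Word: "wiow"
Reversed: "woiw"
Forward == Backward? wiow != woiw
Palindrome = No


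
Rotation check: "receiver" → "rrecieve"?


Word: "receiver", Candidate: "rrecieve"
Method: check if candidate is substring of word+word
"receiverreceiver" contains "rrecieve"? No
Is rotation = No


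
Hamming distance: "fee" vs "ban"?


Comparing character by character (same length = 3):
  Pos 0: 'f' vs 'b' !=
  Pos 1: 'e' vs 'a' !=
  Pos 2: 'e' vs 'n' !=
Hamming distance = 3


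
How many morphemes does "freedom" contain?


Word: "freedom"
Morphemes: free + -dom
Each morpheme carries meaning
= 2 morphemes


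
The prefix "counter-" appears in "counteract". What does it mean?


Prefix: counter-
As in: counteract -> counter- + act
Meaning = against / opposite


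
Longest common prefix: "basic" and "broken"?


Word 1: "basic"
Word 2: "broken"
Comparing from start:
  Pos 0: 'b' == 'b'
  Pos 1: 'a' != 'r' (stop)
LCP = "b" (length 1)


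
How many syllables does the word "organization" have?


Word: "organization"
Syllable breakdown: or | gan | i | za | tion
Counting: 5 parts
= 5 syllables


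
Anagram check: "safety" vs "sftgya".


Word 1: "safety" → sorted: aefsty
Word 2: "sftgya" → sorted: afgsty
Same letters? aefsty != afgsty
Anagram = No


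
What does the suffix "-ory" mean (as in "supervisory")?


Suffix: -ory
Example: supervisory = supervise + -ory, with a spelling change
Meaning = relating to / place for


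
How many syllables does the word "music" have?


Word: "music"
Syllable breakdown: mu / sic
Counting: 2 parts
= 2 syllables


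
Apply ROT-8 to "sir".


Word: "sir"
Shift: 8
Each letter → (letter + shift) mod 26:
  's' (18) + 8 = 0 → 'a'
  'i' (8) + 8 = 16 → 'q'
  'r' (17) + 8 = 25 → 'z'
Result = "aqz"


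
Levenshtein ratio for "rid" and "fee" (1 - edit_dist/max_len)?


Word 1: "rid" (length 3)
Word 2: "fee" (length 3)
One optimal edit sequence:
  1. substitute 'r' -> 'f'  (+1)
  2. substitute 'i' -> 'e'  (+1)
  3. substitute 'd' -> 'e'  (+1)
Edit distance = 3
Max length = max(3, 3) = 3
Similarity = 1 - 3/3
= 0.0000


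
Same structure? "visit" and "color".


Pattern of "visit": [0, 1, 2, 1, 3]
Pattern of "color": [0, 1, 2, 1, 3]
Patterns match
Same pattern = Yes


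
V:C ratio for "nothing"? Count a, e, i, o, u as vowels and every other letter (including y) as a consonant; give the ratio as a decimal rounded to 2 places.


Word: "nothing"
Vowels (a,e,i,o,u): 2
Consonants: 5
Ratio = 2/5
= 0.40


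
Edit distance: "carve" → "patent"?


Word 1: "carve" (length 5)
Word 2: "patent" (length 6)
One optimal edit sequence (insert/delete/substitute each cost 1):
  1. substitute 'c' -> 'p'  (+1)
  2. keep 'a'
  3. insert 't'  (+1)
  4. substitute 'r' -> 'e'  (+1)
  5. substitute 'v' -> 'n'  (+1)
  6. substitute 'e' -> 't'  (+1)
Total edit operations: 5
Edit distance = 5


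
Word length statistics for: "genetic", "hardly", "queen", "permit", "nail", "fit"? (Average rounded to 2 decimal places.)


Lengths: "genetic"=7, "hardly"=6, "queen"=5, "permit"=6, "nail"=4, "fit"=3
Sum = 31, Count = 6
Average = 31/6 = 5.17
= avg=5.17, min=3, max=7


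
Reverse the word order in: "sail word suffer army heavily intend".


Original: "sail word suffer army heavily intend"
Words (1..n): sail | word | suffer | army | heavily | intend
Reversed (n..1): intend | heavily | army | suffer | word | sail
Result = "intend heavily army suffer word sail"


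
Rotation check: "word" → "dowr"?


Word: "word", Candidate: "dowr"
Method: check if candidate is substring of word+word
"wordword" contains "dowr"? No
Is rotation = No


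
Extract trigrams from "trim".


Word: "trim" (length 4)
Number of trigrams = 4 - 3 + 1 = 2
  Position 0: "tri"
  Position 1: "rim"
Trigrams = "tri", "rim"


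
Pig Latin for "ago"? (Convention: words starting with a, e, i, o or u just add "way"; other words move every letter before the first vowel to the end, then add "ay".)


Word: "ago"
Starts with vowel → add 'way'
Pig Latin = "agoway"


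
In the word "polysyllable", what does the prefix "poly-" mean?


Prefix: poly-
Example: polysyllable = poly- + syllable
Meaning = many


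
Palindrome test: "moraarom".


Word: "moraarom"
Reversed: "moraarom"
Forward == Backward? moraarom == moraarom
Palindrome = Yes


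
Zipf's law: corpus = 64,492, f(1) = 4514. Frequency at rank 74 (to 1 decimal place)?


Zipf's law: f(r) = f(1) / r
f(1) = 4514
f(74) = 4514 / 74
= 61.0 occurrences


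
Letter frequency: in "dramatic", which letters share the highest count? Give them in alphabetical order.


Word: "dramatic"
Letter counts:
  'a': 2
  'c': 1
  'd': 1
  'i': 1
  'm': 1
  'r': 1
  't': 1
Maximum count = 2
Most frequent = 'a' (2 times each)


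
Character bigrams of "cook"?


Word: "cook" (length 4)
Number of bigrams = 4 - 2 + 1 = 3
  Position 0: "co"
  Position 1: "oo"
  Position 2: "ok"
Bigrams = "co", "oo", "ok"


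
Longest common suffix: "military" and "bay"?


Word 1: "military"
Word 2: "bay"
Comparing from end:
  Pos -1: 'y' == 'y'
  Pos -2: 'r' != 'a' (stop)
LCS = "y" (length 1)


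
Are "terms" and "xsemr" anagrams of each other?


Word 1: "terms" → sorted: emrst
Word 2: "xsemr" → sorted: emrsx
Same letters? emrst != emrsx
Anagram = No


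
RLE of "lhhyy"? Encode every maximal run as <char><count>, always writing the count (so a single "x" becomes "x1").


String: "lhhyy"
Scanning for consecutive runs:
  'l' x 1
  'h' x 2
  'y' x 2
RLE = "l1h2y2"


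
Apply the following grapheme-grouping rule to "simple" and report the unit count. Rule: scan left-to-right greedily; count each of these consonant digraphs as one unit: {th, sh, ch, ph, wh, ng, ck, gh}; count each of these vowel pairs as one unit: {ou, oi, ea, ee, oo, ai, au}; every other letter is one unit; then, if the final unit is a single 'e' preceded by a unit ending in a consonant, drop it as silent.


Word: "simple" (6 letters)
Left-to-right scan:
  1. 's' (letter)
  2. 'i' (letter)
  3. 'm' (letter)
  4. 'p' (letter)
  5. 'l' (letter)
  6. 'e' (letter)
Units from scan: 6
Final unit is 'e' after a consonant -> drop as silent (-1)
Sound units = 5 units


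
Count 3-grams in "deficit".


Word: "deficit" (length 7)
Number of 3-grams = length - 3 + 1 = 7 - 3 + 1
= 5


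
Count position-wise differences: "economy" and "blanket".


Comparing character by character (same length = 7):
  Pos 0: 'e' vs 'b' !=
  Pos 1: 'c' vs 'l' !=
  Pos 2: 'o' vs 'a' !=
  Pos 3: 'n' vs 'n' =
  Pos 4: 'o' vs 'k' !=
  Pos 5: 'm' vs 'e' !=
  Pos 6: 'y' vs 't' !=
Hamming distance = 6


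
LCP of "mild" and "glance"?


Word 1: "mild"
Word 2: "glance"
Comparing from start:
  Pos 0: 'm' != 'g' (stop)
LCP = "" (length 0)


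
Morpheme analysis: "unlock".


Word: "unlock"
Morphemes: un- / lock
Each morpheme carries meaning
= 2 morphemes


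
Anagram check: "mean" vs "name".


Word 1: "mean" → sorted: aemn
Word 2: "name" → sorted: aemn
Same letters? aemn == aemn
Anagram = Yes


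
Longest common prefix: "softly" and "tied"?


Word 1: "softly"
Word 2: "tied"
Comparing from start:
  Pos 0: 's' != 't' (stop)
LCP = "" (length 0)


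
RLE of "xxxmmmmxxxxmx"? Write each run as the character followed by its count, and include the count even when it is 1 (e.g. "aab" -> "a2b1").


String: "xxxmmmmxxxxmx"
Scanning for consecutive runs:
  'x' x 3
  'm' x 4
  'x' x 4
  'm' x 1
  'x' x 1
RLE = "x3m4x4m1x1"


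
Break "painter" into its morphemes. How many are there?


Word: "painter"
Morphemes: paint / -er
Each morpheme carries meaning
= 2 morphemes
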